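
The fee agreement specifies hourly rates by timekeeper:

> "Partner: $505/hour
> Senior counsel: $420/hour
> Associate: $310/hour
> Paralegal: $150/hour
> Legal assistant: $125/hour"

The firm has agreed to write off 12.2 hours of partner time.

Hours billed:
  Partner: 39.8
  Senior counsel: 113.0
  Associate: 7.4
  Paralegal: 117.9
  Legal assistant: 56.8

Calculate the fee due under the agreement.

$88,477.00

Partner: 39.8 × $505 = $20,099.00
Senior counsel: 113.0 × $420 = $47,460.00
Associate: 7.4 × $310 = $2,294.00
Paralegal: 117.9 × $150 = $17,685.00
Legal assistant: 56.8 × $125 = $7,100.00
Subtotal: $94,638.00
Write-off: 12.2 × $505 = $6,161.00
Total: $94,638.00 − $6,161.00 = $88,477.00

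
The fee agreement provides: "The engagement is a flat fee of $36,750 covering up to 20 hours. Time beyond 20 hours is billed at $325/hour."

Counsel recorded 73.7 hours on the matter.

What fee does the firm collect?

Flat fee: $36,750.00
Excess hours: 73.7 − 20 = 53.7
Overrun: 53.7 × $325 = $17,452.50
Total: $36,750.00 + $17,452.50 = $54,202.50

$54,202.50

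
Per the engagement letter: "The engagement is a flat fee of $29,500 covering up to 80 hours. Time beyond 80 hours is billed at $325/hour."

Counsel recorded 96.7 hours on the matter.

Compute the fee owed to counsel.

Flat fee: $29,500.00
Excess hours: 96.7 − 80 = 16.7
Overrun: 16.7 × $325 = $5,427.50
Total: $29,500.00 + $5,427.50 = $34,927.50

$34,927.50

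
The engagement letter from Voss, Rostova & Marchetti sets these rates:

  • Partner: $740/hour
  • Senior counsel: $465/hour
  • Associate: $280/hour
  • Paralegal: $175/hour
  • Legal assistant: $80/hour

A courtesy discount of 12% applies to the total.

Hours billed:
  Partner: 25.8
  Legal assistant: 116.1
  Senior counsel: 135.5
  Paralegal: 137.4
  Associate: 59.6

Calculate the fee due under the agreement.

Partner: 25.8 × $740 = $19,092.00
Senior counsel: 135.5 × $465 = $63,007.50
Associate: 59.6 × $280 = $16,688.00
Paralegal: 137.4 × $175 = $24,045.00
Legal assistant: 116.1 × $80 = $9,288.00
Subtotal: $132,120.50
Less 12% discount: −$15,854.46
Total: $132,120.50 − $15,854.46 = $116,266.04

$116,266.04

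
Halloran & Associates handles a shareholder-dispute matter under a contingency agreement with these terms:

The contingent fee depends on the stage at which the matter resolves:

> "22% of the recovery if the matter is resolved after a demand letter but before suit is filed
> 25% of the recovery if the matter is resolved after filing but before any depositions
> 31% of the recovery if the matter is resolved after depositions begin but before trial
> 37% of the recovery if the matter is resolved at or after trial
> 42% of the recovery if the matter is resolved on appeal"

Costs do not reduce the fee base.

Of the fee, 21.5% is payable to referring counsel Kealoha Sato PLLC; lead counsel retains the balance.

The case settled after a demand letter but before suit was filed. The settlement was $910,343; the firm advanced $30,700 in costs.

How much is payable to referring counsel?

Fee base is the gross recovery, $910,343; costs are reimbursed separately.
The matter settled after a demand letter but before suit was filed, so the 22% rate applies.
$910,343 × 22% = $200,275.46
Referral share: 21.5% of $200,275.46 = $43,059.22; lead counsel retains $200,275.46 − $43,059.22 = $157,216.24.

$43,059.22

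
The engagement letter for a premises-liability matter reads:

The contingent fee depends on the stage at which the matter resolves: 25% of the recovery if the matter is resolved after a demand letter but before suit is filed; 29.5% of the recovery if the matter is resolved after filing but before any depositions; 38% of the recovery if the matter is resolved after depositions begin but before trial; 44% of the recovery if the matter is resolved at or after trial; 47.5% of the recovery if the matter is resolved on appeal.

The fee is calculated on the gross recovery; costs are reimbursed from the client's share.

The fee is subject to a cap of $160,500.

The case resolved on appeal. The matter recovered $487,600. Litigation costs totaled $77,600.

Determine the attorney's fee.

$160,500.00

Fee base is the gross recovery, $487,600; costs are reimbursed separately.
The matter resolved on appeal, so the 47.5% rate applies.
$487,600 × 47.5% = $231,610.00
$231,610.00 exceeds the $160,500 cap, so the fee is capped at $160,500.00.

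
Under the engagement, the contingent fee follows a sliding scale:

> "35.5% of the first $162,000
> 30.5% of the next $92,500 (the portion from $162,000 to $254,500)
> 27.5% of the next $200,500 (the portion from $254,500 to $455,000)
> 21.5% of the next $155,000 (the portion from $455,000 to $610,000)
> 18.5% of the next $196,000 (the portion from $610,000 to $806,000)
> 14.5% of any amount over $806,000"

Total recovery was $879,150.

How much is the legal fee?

First $162,000 at 35.5% = $57,510.00
Next $92,500 at 30.5% = $28,212.50
Next $200,500 at 27.5% = $55,137.50
Next $155,000 at 21.5% = $33,325.00
Next $196,000 at 18.5% = $36,260.00
Remaining $73,150 at 14.5% = $10,606.75
Fee: $57,510.00 + $28,212.50 + $55,137.50 + $33,325.00 + $36,260.00 + $10,606.75 = $221,051.75

$221,051.75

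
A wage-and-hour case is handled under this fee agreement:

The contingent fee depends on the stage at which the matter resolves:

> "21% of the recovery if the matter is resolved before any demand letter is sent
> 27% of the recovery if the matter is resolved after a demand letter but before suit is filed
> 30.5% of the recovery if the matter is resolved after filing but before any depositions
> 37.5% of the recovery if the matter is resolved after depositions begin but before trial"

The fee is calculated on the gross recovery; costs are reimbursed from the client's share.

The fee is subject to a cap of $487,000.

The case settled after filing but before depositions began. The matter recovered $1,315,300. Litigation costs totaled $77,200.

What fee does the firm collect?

Fee base is the gross recovery, $1,315,300; costs are reimbursed separately.
The matter settled after filing but before depositions began, so the 30.5% rate applies.
$1,315,300 × 30.5% = $401,166.50
$401,166.50 is under the $487,000 cap.

$401,166.50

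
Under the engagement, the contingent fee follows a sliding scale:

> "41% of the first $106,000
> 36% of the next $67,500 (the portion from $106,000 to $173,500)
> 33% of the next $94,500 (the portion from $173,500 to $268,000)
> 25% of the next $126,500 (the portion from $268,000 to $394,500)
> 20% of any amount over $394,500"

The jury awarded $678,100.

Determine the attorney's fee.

$187,290.00

First $106,000 at 41% = $43,460.00
Next $67,500 at 36% = $24,300.00
Next $94,500 at 33% = $31,185.00
Next $126,500 at 25% = $31,625.00
Remaining $283,600 at 20% = $56,720.00
Fee: $43,460.00 + $24,300.00 + $31,185.00 + $31,625.00 + $56,720.00 = $187,290.00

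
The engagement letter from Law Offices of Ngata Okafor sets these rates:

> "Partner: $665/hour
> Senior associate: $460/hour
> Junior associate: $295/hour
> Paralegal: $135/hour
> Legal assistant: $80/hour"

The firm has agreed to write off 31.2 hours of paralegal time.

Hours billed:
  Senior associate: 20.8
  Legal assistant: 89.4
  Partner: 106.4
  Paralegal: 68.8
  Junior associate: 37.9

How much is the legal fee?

$103,732.50

Partner: 106.4 × $665 = $70,756.00
Senior associate: 20.8 × $460 = $9,568.00
Junior associate: 37.9 × $295 = $11,180.50
Paralegal: 68.8 × $135 = $9,288.00
Legal assistant: 89.4 × $80 = $7,152.00
Subtotal: $107,944.50
Write-off: 31.2 × $135 = $4,212.00
Total: $107,944.50 − $4,212.00 = $103,732.50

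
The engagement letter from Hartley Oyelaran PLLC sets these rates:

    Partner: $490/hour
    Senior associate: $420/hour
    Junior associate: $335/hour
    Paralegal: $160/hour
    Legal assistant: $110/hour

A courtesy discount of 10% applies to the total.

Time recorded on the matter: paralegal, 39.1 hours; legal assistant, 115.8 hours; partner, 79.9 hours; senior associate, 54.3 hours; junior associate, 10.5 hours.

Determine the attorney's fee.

Partner: 79.9 × $490 = $39,151.00
Senior associate: 54.3 × $420 = $22,806.00
Junior associate: 10.5 × $335 = $3,517.50
Paralegal: 39.1 × $160 = $6,256.00
Legal assistant: 115.8 × $110 = $12,738.00
Subtotal: $84,468.50
Less 10% discount: −$8,446.85
Total: $84,468.50 − $8,446.85 = $76,021.65

$76,021.65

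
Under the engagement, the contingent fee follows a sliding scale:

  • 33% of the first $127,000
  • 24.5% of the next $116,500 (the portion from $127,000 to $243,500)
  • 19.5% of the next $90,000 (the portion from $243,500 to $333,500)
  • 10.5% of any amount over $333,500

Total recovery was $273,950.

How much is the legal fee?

$76,390.25

First $127,000 at 33% = $41,910.00
Next $116,500 at 24.5% = $28,542.50
Remaining $30,450 at 19.5% = $5,937.75
Fee: $41,910.00 + $28,542.50 + $5,937.75 = $76,390.25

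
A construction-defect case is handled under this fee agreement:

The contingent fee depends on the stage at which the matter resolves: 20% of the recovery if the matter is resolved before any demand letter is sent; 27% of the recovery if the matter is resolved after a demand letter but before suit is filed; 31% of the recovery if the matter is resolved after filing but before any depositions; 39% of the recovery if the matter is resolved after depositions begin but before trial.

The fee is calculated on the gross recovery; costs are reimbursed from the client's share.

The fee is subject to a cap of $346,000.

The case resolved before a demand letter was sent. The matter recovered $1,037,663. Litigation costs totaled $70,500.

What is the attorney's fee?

Fee base is the gross recovery, $1,037,663; costs are reimbursed separately.
The matter resolved before a demand letter was sent, so the 20% rate applies.
$1,037,663 × 20% = $207,532.60
$207,532.60 is under the $346,000 cap.

$207,532.60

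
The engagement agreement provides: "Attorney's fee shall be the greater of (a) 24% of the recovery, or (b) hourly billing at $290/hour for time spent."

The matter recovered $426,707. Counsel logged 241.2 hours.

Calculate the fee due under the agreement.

(a) 24% of $426,707 = $102,409.68
(b) 241.2 × $290 = $69,948.00
The greater is (a): $102,409.68.

$102,409.68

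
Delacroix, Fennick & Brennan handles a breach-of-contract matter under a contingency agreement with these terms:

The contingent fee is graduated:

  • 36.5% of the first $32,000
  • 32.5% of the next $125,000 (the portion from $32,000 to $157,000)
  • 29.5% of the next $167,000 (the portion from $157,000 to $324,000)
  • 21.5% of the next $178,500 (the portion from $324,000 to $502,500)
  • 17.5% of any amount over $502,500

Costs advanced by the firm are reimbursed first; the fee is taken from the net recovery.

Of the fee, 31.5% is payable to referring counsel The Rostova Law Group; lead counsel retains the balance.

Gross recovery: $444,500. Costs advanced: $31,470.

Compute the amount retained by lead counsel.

Fee base (net of costs): $444,500 − $31,470 = $413,030
First $32,000 at 36.5% = $11,680.00
Next $125,000 at 32.5% = $40,625.00
Next $167,000 at 29.5% = $49,265.00
Remaining $89,030 at 21.5% = $19,141.45
Fee: $11,680.00 + $40,625.00 + $49,265.00 + $19,141.45 = $120,711.45
Referral share: 31.5% of $120,711.45 = $38,024.11; lead counsel retains $120,711.45 − $38,024.11 = $82,687.34.

$82,687.34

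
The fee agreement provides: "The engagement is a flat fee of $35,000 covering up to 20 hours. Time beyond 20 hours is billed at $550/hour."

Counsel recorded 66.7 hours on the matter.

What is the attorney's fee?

Flat fee: $35,000.00
Excess hours: 66.7 − 20 = 46.7
Overrun: 46.7 × $550 = $25,685.00
Total: $35,000.00 + $25,685.00 = $60,685.00

$60,685.00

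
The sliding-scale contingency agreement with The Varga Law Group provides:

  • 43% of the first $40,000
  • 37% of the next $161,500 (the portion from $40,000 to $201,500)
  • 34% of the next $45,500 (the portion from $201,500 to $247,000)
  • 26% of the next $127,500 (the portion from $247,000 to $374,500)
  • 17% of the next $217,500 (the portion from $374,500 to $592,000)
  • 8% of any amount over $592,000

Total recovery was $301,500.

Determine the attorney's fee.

$106,595.00

First $40,000 at 43% = $17,200.00
Next $161,500 at 37% = $59,755.00
Next $45,500 at 34% = $15,470.00
Remaining $54,500 at 26% = $14,170.00
Fee: $17,200.00 + $59,755.00 + $15,470.00 + $14,170.00 = $106,595.00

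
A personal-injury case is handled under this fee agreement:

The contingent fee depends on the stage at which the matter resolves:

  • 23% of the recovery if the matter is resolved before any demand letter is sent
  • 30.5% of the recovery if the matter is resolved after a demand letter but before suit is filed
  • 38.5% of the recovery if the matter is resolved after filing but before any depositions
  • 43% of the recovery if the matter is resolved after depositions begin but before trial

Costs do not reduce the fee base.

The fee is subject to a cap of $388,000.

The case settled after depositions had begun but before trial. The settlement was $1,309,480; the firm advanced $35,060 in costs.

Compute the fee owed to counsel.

Fee base is the gross recovery, $1,309,480; costs are reimbursed separately.
The matter settled after depositions had begun but before trial, so the 43% rate applies.
$1,309,480 × 43% = $563,076.40
$563,076.40 exceeds the $388,000 cap, so the fee is capped at $388,000.00.

$388,000.00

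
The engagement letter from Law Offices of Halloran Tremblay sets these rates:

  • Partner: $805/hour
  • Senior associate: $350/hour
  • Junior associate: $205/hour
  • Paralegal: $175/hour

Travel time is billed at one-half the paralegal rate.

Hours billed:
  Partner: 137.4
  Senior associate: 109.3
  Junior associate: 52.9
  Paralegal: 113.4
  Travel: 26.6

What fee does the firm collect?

Partner: 137.4 × $805 = $110,607.00
Senior associate: 109.3 × $350 = $38,255.00
Junior associate: 52.9 × $205 = $10,844.50
Paralegal: 113.4 × $175 = $19,845.00
Subtotal: $110,607.00 + $38,255.00 + $10,844.50 + $19,845.00 = $179,551.50
Travel: 26.6 × ($175 ÷ 2) = 26.6 × $87.50 = $2,327.50
Total: $179,551.50 + $2,327.50 = $181,879.00

$181,879.00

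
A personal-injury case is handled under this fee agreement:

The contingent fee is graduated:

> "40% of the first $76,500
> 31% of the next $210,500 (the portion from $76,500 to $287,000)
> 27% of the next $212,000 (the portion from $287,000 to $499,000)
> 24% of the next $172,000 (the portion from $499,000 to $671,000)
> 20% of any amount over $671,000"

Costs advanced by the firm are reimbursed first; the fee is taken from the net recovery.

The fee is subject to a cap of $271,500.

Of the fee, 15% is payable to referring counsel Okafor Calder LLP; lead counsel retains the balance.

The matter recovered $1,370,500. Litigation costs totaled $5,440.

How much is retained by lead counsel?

Fee base (net of costs): $1,370,500 − $5,440 = $1,365,060
First $76,500 at 40% = $30,600.00
Next $210,500 at 31% = $65,255.00
Next $212,000 at 27% = $57,240.00
Next $172,000 at 24% = $41,280.00
Remaining $694,060 at 20% = $138,812.00
Fee: $30,600.00 + $65,255.00 + $57,240.00 + $41,280.00 + $138,812.00 = $333,187.00
$333,187.00 exceeds the $271,500 cap, so the fee is capped at $271,500.00.
Referral share: 15% of $271,500.00 = $40,725.00; lead counsel retains $271,500.00 − $40,725.00 = $230,775.00.

$230,775.00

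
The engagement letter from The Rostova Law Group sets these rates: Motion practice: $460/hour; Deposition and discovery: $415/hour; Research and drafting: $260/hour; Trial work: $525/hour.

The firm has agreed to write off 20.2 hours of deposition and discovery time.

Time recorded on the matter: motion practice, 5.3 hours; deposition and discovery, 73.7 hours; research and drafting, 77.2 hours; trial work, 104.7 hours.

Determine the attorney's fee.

$99,680.00

Motion practice: 5.3 × $460 = $2,438.00
Deposition and discovery: 73.7 × $415 = $30,585.50
Research and drafting: 77.2 × $260 = $20,072.00
Trial work: 104.7 × $525 = $54,967.50
Subtotal: $108,063.00
Write-off: 20.2 × $415 = $8,383.00
Total: $108,063.00 − $8,383.00 = $99,680.00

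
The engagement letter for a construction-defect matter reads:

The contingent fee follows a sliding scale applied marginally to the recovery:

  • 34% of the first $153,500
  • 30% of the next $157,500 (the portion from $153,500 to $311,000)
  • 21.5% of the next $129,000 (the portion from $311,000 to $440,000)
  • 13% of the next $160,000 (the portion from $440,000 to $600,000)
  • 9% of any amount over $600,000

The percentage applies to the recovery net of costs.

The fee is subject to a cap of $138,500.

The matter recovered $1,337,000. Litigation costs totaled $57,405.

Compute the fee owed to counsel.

$138,500.00

Fee base (net of costs): $1,337,000 − $57,405 = $1,279,595
First $153,500 at 34% = $52,190.00
Next $157,500 at 30% = $47,250.00
Next $129,000 at 21.5% = $27,735.00
Next $160,000 at 13% = $20,800.00
Remaining $679,595 at 9% = $61,163.55
Fee: $52,190.00 + $47,250.00 + $27,735.00 + $20,800.00 + $61,163.55 = $209,138.55
$209,138.55 exceeds the $138,500 cap, so the fee is capped at $138,500.00.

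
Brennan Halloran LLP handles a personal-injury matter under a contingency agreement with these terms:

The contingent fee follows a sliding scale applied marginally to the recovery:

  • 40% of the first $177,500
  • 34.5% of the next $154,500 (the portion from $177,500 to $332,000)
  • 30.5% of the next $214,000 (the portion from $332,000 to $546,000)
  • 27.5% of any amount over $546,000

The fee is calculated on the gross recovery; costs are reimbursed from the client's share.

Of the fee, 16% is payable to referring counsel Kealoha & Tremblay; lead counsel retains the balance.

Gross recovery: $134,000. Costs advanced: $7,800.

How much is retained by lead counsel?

Fee base is the gross recovery, $134,000; costs are reimbursed separately.
First $134,000 at 40% = $53,600.00
Referral share: 16% of $53,600.00 = $8,576.00; lead counsel retains $53,600.00 − $8,576.00 = $45,024.00.

$45,024.00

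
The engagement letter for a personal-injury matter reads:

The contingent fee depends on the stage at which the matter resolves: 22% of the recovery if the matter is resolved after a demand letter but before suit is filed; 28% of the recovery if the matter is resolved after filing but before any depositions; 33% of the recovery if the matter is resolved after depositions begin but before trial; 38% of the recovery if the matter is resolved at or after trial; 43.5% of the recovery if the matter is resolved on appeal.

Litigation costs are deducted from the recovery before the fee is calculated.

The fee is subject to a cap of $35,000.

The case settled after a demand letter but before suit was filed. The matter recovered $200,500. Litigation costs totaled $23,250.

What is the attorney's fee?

Fee base (net of costs): $200,500 − $23,250 = $177,250
The matter settled after a demand letter but before suit was filed, so the 22% rate applies.
$177,250 × 22% = $38,995.00
$38,995.00 exceeds the $35,000 cap, so the fee is capped at $35,000.00.

$35,000.00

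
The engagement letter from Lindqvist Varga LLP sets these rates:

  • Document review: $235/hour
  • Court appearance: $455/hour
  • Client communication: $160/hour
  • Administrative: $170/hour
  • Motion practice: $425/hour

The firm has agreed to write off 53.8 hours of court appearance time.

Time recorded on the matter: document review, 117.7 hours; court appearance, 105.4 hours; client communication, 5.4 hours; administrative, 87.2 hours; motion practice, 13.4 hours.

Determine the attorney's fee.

$72,520.50

Document review: 117.7 × $235 = $27,659.50
Court appearance: 105.4 × $455 = $47,957.00
Client communication: 5.4 × $160 = $864.00
Administrative: 87.2 × $170 = $14,824.00
Motion practice: 13.4 × $425 = $5,695.00
Subtotal: $96,999.50
Write-off: 53.8 × $455 = $24,479.00
Total: $96,999.50 − $24,479.00 = $72,520.50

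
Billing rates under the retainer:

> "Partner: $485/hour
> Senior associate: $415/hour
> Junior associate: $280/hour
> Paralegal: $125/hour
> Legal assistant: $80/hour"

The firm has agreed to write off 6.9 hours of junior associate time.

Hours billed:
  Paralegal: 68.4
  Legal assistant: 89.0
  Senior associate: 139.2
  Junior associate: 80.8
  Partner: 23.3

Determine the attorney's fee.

$105,430.50

Partner: 23.3 × $485 = $11,300.50
Senior associate: 139.2 × $415 = $57,768.00
Junior associate: 80.8 × $280 = $22,624.00
Paralegal: 68.4 × $125 = $8,550.00
Legal assistant: 89.0 × $80 = $7,120.00
Subtotal: $107,362.50
Write-off: 6.9 × $280 = $1,932.00
Total: $107,362.50 − $1,932.00 = $105,430.50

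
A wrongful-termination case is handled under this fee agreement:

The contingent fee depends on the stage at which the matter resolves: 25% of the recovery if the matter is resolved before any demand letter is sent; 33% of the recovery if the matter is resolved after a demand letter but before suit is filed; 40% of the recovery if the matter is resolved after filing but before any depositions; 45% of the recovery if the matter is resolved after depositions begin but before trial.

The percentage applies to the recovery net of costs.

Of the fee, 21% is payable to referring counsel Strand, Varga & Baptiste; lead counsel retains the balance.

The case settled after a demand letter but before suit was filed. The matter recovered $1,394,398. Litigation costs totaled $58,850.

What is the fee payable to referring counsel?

$92,553.48

Fee base (net of costs): $1,394,398 − $58,850 = $1,335,548
The matter settled after a demand letter but before suit was filed, so the 33% rate applies.
$1,335,548 × 33% = $440,730.84
Referral share: 21% of $440,730.84 = $92,553.48; lead counsel retains $440,730.84 − $92,553.48 = $348,177.36.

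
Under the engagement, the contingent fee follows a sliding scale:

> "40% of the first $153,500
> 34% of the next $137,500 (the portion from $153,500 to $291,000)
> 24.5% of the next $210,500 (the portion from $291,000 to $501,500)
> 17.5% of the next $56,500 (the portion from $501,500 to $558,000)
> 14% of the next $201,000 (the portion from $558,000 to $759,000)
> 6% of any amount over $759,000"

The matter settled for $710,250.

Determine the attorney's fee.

$190,925.00

First $153,500 at 40% = $61,400.00
Next $137,500 at 34% = $46,750.00
Next $210,500 at 24.5% = $51,572.50
Next $56,500 at 17.5% = $9,887.50
Remaining $152,250 at 14% = $21,315.00
Fee: $61,400.00 + $46,750.00 + $51,572.50 + $9,887.50 + $21,315.00 = $190,925.00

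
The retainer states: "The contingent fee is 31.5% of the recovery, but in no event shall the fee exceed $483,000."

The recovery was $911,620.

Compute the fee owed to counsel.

31.5% of $911,620 = $287,160.30
That is under the $483,000 cap.

$287,160.30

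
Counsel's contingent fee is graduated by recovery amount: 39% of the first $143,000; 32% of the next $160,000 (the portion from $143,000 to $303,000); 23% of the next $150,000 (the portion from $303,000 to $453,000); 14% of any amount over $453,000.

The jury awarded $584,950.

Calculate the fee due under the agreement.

First $143,000 at 39% = $55,770.00
Next $160,000 at 32% = $51,200.00
Next $150,000 at 23% = $34,500.00
Remaining $131,950 at 14% = $18,473.00
Fee: $55,770.00 + $51,200.00 + $34,500.00 + $18,473.00 = $159,943.00

$159,943.00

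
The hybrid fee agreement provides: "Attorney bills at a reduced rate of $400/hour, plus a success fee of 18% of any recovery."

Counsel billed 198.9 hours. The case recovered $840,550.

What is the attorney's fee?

$230,859.00

Hourly: 198.9 × $400 = $79,560.00
Success fee: 18% of $840,550 = $151,299.00
Total: $79,560.00 + $151,299.00 = $230,859.00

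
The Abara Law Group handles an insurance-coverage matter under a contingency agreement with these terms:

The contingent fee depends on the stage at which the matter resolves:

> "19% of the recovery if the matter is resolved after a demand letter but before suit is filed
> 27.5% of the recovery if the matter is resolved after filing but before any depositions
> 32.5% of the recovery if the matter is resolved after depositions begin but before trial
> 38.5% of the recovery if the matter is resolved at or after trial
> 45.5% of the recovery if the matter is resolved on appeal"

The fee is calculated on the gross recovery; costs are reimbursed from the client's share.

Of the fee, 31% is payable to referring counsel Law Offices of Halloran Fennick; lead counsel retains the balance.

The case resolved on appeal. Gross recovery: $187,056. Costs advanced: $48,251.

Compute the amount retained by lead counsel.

Fee base is the gross recovery, $187,056; costs are reimbursed separately.
The matter resolved on appeal, so the 45.5% rate applies.
$187,056 × 45.5% = $85,110.48
Referral share: 31% of $85,110.48 = $26,384.25; lead counsel retains $85,110.48 − $26,384.25 = $58,726.23.

$58,726.23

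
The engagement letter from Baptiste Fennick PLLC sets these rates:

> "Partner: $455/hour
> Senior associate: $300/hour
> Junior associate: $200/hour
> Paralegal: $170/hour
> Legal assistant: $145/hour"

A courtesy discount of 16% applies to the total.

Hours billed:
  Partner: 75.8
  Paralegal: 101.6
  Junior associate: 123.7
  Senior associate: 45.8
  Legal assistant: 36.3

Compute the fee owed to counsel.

Partner: 75.8 × $455 = $34,489.00
Senior associate: 45.8 × $300 = $13,740.00
Junior associate: 123.7 × $200 = $24,740.00
Paralegal: 101.6 × $170 = $17,272.00
Legal assistant: 36.3 × $145 = $5,263.50
Subtotal: $95,504.50
Less 16% discount: −$15,280.72
Total: $95,504.50 − $15,280.72 = $80,223.78

$80,223.78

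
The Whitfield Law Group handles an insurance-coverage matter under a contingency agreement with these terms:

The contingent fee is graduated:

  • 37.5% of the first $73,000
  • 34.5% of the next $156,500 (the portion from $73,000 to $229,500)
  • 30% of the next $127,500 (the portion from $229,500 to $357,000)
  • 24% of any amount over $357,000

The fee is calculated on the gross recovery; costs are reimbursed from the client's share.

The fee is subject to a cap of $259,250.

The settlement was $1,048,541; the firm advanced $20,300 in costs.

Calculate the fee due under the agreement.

Fee base is the gross recovery, $1,048,541; costs are reimbursed separately.
First $73,000 at 37.5% = $27,375.00
Next $156,500 at 34.5% = $53,992.50
Next $127,500 at 30% = $38,250.00
Remaining $691,541 at 24% = $165,969.84
Fee: $27,375.00 + $53,992.50 + $38,250.00 + $165,969.84 = $285,587.34
$285,587.34 exceeds the $259,250 cap, so the fee is capped at $259,250.00.

$259,250.00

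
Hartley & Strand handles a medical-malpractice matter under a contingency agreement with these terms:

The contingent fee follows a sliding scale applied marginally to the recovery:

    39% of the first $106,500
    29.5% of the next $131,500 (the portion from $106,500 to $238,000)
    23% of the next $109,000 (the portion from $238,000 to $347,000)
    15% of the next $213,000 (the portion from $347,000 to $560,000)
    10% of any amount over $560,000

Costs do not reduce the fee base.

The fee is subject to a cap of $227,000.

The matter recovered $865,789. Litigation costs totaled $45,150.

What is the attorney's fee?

Fee base is the gross recovery, $865,789; costs are reimbursed separately.
First $106,500 at 39% = $41,535.00
Next $131,500 at 29.5% = $38,792.50
Next $109,000 at 23% = $25,070.00
Next $213,000 at 15% = $31,950.00
Remaining $305,789 at 10% = $30,578.90
Fee: $41,535.00 + $38,792.50 + $25,070.00 + $31,950.00 + $30,578.90 = $167,926.40
$167,926.40 is under the $227,000 cap.

$167,926.40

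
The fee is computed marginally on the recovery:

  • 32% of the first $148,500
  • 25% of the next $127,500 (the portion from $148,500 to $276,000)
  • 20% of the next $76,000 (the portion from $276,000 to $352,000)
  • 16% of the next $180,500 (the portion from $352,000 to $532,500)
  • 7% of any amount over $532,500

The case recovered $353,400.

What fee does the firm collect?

First $148,500 at 32% = $47,520.00
Next $127,500 at 25% = $31,875.00
Next $76,000 at 20% = $15,200.00
Remaining $1,400 at 16% = $224.00
Fee: $47,520.00 + $31,875.00 + $15,200.00 + $224.00 = $94,819.00

$94,819.00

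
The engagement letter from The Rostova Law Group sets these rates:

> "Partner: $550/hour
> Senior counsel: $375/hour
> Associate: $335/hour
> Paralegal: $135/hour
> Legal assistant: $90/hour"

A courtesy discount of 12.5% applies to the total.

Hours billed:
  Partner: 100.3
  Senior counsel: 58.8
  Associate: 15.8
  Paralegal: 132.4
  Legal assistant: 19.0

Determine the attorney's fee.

Partner: 100.3 × $550 = $55,165.00
Senior counsel: 58.8 × $375 = $22,050.00
Associate: 15.8 × $335 = $5,293.00
Paralegal: 132.4 × $135 = $17,874.00
Legal assistant: 19.0 × $90 = $1,710.00
Subtotal: $102,092.00
Less 12.5% discount: −$12,761.50
Total: $102,092.00 − $12,761.50 = $89,330.50

$89,330.50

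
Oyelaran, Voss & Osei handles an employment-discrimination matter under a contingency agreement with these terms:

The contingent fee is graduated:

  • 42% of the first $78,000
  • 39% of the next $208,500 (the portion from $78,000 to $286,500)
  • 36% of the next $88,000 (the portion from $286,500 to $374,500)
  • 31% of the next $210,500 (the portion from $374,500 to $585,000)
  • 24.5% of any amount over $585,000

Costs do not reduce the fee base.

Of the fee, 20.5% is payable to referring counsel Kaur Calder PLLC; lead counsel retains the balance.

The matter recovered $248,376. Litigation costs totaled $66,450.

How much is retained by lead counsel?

$78,869.28

Fee base is the gross recovery, $248,376; costs are reimbursed separately.
First $78,000 at 42% = $32,760.00
Remaining $170,376 at 39% = $66,446.64
Fee: $32,760.00 + $66,446.64 = $99,206.64
Referral share: 20.5% of $99,206.64 = $20,337.36; lead counsel retains $99,206.64 − $20,337.36 = $78,869.28.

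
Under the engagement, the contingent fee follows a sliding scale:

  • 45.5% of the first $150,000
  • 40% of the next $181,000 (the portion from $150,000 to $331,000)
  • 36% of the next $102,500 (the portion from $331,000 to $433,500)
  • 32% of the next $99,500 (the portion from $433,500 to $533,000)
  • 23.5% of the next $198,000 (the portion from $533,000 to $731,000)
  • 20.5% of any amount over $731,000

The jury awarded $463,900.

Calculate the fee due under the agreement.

First $150,000 at 45.5% = $68,250.00
Next $181,000 at 40% = $72,400.00
Next $102,500 at 36% = $36,900.00
Remaining $30,400 at 32% = $9,728.00
Fee: $68,250.00 + $72,400.00 + $36,900.00 + $9,728.00 = $187,278.00

$187,278.00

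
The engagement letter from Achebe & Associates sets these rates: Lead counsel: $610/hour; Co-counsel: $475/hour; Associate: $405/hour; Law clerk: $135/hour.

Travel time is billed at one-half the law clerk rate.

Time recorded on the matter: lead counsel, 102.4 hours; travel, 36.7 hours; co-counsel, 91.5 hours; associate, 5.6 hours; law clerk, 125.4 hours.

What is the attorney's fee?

$127,600.75

Lead counsel: 102.4 × $610 = $62,464.00
Co-counsel: 91.5 × $475 = $43,462.50
Associate: 5.6 × $405 = $2,268.00
Law clerk: 125.4 × $135 = $16,929.00
Subtotal: $62,464.00 + $43,462.50 + $2,268.00 + $16,929.00 = $125,123.50
Travel: 36.7 × ($135 ÷ 2) = 36.7 × $67.50 = $2,477.25
Total: $125,123.50 + $2,477.25 = $127,600.75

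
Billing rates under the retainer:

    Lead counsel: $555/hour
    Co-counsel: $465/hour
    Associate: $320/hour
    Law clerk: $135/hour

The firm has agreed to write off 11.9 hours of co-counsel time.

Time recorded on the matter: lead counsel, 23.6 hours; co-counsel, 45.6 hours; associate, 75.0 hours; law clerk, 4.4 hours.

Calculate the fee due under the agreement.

Lead counsel: 23.6 × $555 = $13,098.00
Co-counsel: 45.6 × $465 = $21,204.00
Associate: 75.0 × $320 = $24,000.00
Law clerk: 4.4 × $135 = $594.00
Subtotal: $58,896.00
Write-off: 11.9 × $465 = $5,533.50
Total: $58,896.00 − $5,533.50 = $53,362.50

$53,362.50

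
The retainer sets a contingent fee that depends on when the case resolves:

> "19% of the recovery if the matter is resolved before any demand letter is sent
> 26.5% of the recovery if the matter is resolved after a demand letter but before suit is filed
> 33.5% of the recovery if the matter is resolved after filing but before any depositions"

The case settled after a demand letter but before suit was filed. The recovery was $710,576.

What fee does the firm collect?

$188,302.64

The matter settled after a demand letter but before suit was filed, so the 26.5% rate applies.
$710,576 × 26.5% = $188,302.64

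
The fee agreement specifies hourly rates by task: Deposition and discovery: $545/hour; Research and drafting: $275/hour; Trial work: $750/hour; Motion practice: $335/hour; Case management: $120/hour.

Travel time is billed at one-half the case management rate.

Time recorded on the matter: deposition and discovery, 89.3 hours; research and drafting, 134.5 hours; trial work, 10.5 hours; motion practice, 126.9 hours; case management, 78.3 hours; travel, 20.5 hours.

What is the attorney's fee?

$146,668.50

Deposition and discovery: 89.3 × $545 = $48,668.50
Research and drafting: 134.5 × $275 = $36,987.50
Trial work: 10.5 × $750 = $7,875.00
Motion practice: 126.9 × $335 = $42,511.50
Case management: 78.3 × $120 = $9,396.00
Subtotal: $48,668.50 + $36,987.50 + $7,875.00 + $42,511.50 + $9,396.00 = $145,438.50
Travel: 20.5 × ($120 ÷ 2) = 20.5 × $60.00 = $1,230.00
Total: $145,438.50 + $1,230.00 = $146,668.50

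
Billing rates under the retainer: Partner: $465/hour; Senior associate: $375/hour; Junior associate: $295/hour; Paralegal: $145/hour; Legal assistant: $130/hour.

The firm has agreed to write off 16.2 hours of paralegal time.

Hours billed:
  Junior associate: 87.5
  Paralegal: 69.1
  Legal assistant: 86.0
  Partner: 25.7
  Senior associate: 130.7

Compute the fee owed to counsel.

Partner: 25.7 × $465 = $11,950.50
Senior associate: 130.7 × $375 = $49,012.50
Junior associate: 87.5 × $295 = $25,812.50
Paralegal: 69.1 × $145 = $10,019.50
Legal assistant: 86.0 × $130 = $11,180.00
Subtotal: $107,975.00
Write-off: 16.2 × $145 = $2,349.00
Total: $107,975.00 − $2,349.00 = $105,626.00

$105,626.00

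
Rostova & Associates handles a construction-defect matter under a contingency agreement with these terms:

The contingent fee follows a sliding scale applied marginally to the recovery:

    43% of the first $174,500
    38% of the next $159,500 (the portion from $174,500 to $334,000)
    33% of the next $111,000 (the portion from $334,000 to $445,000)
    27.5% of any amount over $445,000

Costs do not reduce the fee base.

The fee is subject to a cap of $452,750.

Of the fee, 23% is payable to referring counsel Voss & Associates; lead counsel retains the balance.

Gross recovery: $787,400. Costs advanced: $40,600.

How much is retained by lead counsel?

Fee base is the gross recovery, $787,400; costs are reimbursed separately.
First $174,500 at 43% = $75,035.00
Next $159,500 at 38% = $60,610.00
Next $111,000 at 33% = $36,630.00
Remaining $342,400 at 27.5% = $94,160.00
Fee: $75,035.00 + $60,610.00 + $36,630.00 + $94,160.00 = $266,435.00
$266,435.00 is under the $452,750 cap.
Referral share: 23% of $266,435.00 = $61,280.05; lead counsel retains $266,435.00 − $61,280.05 = $205,154.95.

$205,154.95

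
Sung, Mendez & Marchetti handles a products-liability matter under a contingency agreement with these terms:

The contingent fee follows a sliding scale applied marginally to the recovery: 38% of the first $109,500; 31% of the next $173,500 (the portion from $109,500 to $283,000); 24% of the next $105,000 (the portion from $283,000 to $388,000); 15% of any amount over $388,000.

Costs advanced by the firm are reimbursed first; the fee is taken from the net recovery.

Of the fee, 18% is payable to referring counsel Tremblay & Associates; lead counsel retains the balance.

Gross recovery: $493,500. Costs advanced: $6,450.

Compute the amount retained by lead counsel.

$111,071.05

Fee base (net of costs): $493,500 − $6,450 = $487,050
First $109,500 at 38% = $41,610.00
Next $173,500 at 31% = $53,785.00
Next $105,000 at 24% = $25,200.00
Remaining $99,050 at 15% = $14,857.50
Fee: $41,610.00 + $53,785.00 + $25,200.00 + $14,857.50 = $135,452.50
Referral share: 18% of $135,452.50 = $24,381.45; lead counsel retains $135,452.50 − $24,381.45 = $111,071.05.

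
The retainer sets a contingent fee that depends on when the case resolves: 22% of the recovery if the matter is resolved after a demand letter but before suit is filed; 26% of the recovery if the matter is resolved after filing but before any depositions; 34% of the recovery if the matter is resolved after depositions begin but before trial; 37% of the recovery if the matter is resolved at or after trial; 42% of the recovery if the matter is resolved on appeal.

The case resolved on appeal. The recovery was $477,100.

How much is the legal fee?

$200,382.00

The matter resolved on appeal, so the 42% rate applies.
$477,100 × 42% = $200,382.00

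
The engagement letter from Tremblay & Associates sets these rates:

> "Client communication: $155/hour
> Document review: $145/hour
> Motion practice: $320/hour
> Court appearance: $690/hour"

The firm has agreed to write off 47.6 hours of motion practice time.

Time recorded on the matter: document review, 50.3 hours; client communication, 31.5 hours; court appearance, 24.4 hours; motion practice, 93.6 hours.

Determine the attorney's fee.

Client communication: 31.5 × $155 = $4,882.50
Document review: 50.3 × $145 = $7,293.50
Motion practice: 93.6 × $320 = $29,952.00
Court appearance: 24.4 × $690 = $16,836.00
Subtotal: $58,964.00
Write-off: 47.6 × $320 = $15,232.00
Total: $58,964.00 − $15,232.00 = $43,732.00

$43,732.00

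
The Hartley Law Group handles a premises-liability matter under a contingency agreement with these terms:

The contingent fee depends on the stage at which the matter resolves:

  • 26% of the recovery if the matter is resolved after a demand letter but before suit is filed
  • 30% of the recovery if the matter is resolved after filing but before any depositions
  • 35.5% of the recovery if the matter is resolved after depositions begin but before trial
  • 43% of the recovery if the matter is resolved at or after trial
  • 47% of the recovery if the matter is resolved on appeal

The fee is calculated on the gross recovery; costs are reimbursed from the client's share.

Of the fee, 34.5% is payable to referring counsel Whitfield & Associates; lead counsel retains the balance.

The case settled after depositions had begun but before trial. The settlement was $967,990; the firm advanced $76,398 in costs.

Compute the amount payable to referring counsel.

Fee base is the gross recovery, $967,990; costs are reimbursed separately.
The matter settled after depositions had begun but before trial, so the 35.5% rate applies.
$967,990 × 35.5% = $343,636.45
Referral share: 34.5% of $343,636.45 = $118,554.58; lead counsel retains $343,636.45 − $118,554.58 = $225,081.87.

$118,554.58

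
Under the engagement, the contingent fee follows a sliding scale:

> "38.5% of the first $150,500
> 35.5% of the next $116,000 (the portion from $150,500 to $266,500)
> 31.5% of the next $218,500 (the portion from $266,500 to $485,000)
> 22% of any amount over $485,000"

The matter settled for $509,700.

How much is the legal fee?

First $150,500 at 38.5% = $57,942.50
Next $116,000 at 35.5% = $41,180.00
Next $218,500 at 31.5% = $68,827.50
Remaining $24,700 at 22% = $5,434.00
Fee: $57,942.50 + $41,180.00 + $68,827.50 + $5,434.00 = $173,384.00

$173,384.00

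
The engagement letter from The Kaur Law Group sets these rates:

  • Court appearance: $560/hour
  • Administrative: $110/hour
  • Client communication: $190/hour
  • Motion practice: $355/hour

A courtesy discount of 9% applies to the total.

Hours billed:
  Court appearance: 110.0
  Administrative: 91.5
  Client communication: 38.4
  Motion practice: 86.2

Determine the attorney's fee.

$99,701.42

Court appearance: 110.0 × $560 = $61,600.00
Administrative: 91.5 × $110 = $10,065.00
Client communication: 38.4 × $190 = $7,296.00
Motion practice: 86.2 × $355 = $30,601.00
Subtotal: $109,562.00
Less 9% discount: −$9,860.58
Total: $109,562.00 − $9,860.58 = $99,701.42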